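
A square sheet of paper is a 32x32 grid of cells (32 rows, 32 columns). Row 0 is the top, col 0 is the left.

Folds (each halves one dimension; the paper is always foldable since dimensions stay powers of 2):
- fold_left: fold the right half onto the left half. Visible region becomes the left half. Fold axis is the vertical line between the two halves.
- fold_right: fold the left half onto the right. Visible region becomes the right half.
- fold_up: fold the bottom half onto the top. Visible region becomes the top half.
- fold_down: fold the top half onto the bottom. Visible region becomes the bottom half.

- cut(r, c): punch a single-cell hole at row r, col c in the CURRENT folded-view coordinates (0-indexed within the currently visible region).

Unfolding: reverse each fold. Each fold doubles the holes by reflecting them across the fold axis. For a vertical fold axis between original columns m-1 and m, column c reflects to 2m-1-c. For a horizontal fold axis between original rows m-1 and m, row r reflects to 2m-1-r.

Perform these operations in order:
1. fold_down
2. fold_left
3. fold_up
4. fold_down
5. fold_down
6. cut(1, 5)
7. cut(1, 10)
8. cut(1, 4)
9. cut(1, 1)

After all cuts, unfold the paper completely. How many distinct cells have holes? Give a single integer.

Answer: 128

Derivation:
Op 1 fold_down: fold axis h@16; visible region now rows[16,32) x cols[0,32) = 16x32
Op 2 fold_left: fold axis v@16; visible region now rows[16,32) x cols[0,16) = 16x16
Op 3 fold_up: fold axis h@24; visible region now rows[16,24) x cols[0,16) = 8x16
Op 4 fold_down: fold axis h@20; visible region now rows[20,24) x cols[0,16) = 4x16
Op 5 fold_down: fold axis h@22; visible region now rows[22,24) x cols[0,16) = 2x16
Op 6 cut(1, 5): punch at orig (23,5); cuts so far [(23, 5)]; region rows[22,24) x cols[0,16) = 2x16
Op 7 cut(1, 10): punch at orig (23,10); cuts so far [(23, 5), (23, 10)]; region rows[22,24) x cols[0,16) = 2x16
Op 8 cut(1, 4): punch at orig (23,4); cuts so far [(23, 4), (23, 5), (23, 10)]; region rows[22,24) x cols[0,16) = 2x16
Op 9 cut(1, 1): punch at orig (23,1); cuts so far [(23, 1), (23, 4), (23, 5), (23, 10)]; region rows[22,24) x cols[0,16) = 2x16
Unfold 1 (reflect across h@22): 8 holes -> [(20, 1), (20, 4), (20, 5), (20, 10), (23, 1), (23, 4), (23, 5), (23, 10)]
Unfold 2 (reflect across h@20): 16 holes -> [(16, 1), (16, 4), (16, 5), (16, 10), (19, 1), (19, 4), (19, 5), (19, 10), (20, 1), (20, 4), (20, 5), (20, 10), (23, 1), (23, 4), (23, 5), (23, 10)]
Unfold 3 (reflect across h@24): 32 holes -> [(16, 1), (16, 4), (16, 5), (16, 10), (19, 1), (19, 4), (19, 5), (19, 10), (20, 1), (20, 4), (20, 5), (20, 10), (23, 1), (23, 4), (23, 5), (23, 10), (24, 1), (24, 4), (24, 5), (24, 10), (27, 1), (27, 4), (27, 5), (27, 10), (28, 1), (28, 4), (28, 5), (28, 10), (31, 1), (31, 4), (31, 5), (31, 10)]
Unfold 4 (reflect across v@16): 64 holes -> [(16, 1), (16, 4), (16, 5), (16, 10), (16, 21), (16, 26), (16, 27), (16, 30), (19, 1), (19, 4), (19, 5), (19, 10), (19, 21), (19, 26), (19, 27), (19, 30), (20, 1), (20, 4), (20, 5), (20, 10), (20, 21), (20, 26), (20, 27), (20, 30), (23, 1), (23, 4), (23, 5), (23, 10), (23, 21), (23, 26), (23, 27), (23, 30), (24, 1), (24, 4), (24, 5), (24, 10), (24, 21), (24, 26), (24, 27), (24, 30), (27, 1), (27, 4), (27, 5), (27, 10), (27, 21), (27, 26), (27, 27), (27, 30), (28, 1), (28, 4), (28, 5), (28, 10), (28, 21), (28, 26), (28, 27), (28, 30), (31, 1), (31, 4), (31, 5), (31, 10), (31, 21), (31, 26), (31, 27), (31, 30)]
Unfold 5 (reflect across h@16): 128 holes -> [(0, 1), (0, 4), (0, 5), (0, 10), (0, 21), (0, 26), (0, 27), (0, 30), (3, 1), (3, 4), (3, 5), (3, 10), (3, 21), (3, 26), (3, 27), (3, 30), (4, 1), (4, 4), (4, 5), (4, 10), (4, 21), (4, 26), (4, 27), (4, 30), (7, 1), (7, 4), (7, 5), (7, 10), (7, 21), (7, 26), (7, 27), (7, 30), (8, 1), (8, 4), (8, 5), (8, 10), (8, 21), (8, 26), (8, 27), (8, 30), (11, 1), (11, 4), (11, 5), (11, 10), (11, 21), (11, 26), (11, 27), (11, 30), (12, 1), (12, 4), (12, 5), (12, 10), (12, 21), (12, 26), (12, 27), (12, 30), (15, 1), (15, 4), (15, 5), (15, 10), (15, 21), (15, 26), (15, 27), (15, 30), (16, 1), (16, 4), (16, 5), (16, 10), (16, 21), (16, 26), (16, 27), (16, 30), (19, 1), (19, 4), (19, 5), (19, 10), (19, 21), (19, 26), (19, 27), (19, 30), (20, 1), (20, 4), (20, 5), (20, 10), (20, 21), (20, 26), (20, 27), (20, 30), (23, 1), (23, 4), (23, 5), (23, 10), (23, 21), (23, 26), (23, 27), (23, 30), (24, 1), (24, 4), (24, 5), (24, 10), (24, 21), (24, 26), (24, 27), (24, 30), (27, 1), (27, 4), (27, 5), (27, 10), (27, 21), (27, 26), (27, 27), (27, 30), (28, 1), (28, 4), (28, 5), (28, 10), (28, 21), (28, 26), (28, 27), (28, 30), (31, 1), (31, 4), (31, 5), (31, 10), (31, 21), (31, 26), (31, 27), (31, 30)]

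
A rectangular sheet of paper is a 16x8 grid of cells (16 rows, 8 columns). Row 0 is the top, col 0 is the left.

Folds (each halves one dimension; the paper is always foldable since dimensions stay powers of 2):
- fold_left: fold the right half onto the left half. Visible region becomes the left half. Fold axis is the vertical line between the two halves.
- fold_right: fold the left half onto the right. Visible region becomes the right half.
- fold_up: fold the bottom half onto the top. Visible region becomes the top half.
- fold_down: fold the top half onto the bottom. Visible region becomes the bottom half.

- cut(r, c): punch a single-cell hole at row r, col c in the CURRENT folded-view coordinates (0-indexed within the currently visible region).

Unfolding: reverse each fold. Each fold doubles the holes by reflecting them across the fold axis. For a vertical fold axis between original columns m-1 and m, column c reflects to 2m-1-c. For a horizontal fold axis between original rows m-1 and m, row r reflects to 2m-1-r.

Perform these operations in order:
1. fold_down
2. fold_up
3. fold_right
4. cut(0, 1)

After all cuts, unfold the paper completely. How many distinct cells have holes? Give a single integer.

Op 1 fold_down: fold axis h@8; visible region now rows[8,16) x cols[0,8) = 8x8
Op 2 fold_up: fold axis h@12; visible region now rows[8,12) x cols[0,8) = 4x8
Op 3 fold_right: fold axis v@4; visible region now rows[8,12) x cols[4,8) = 4x4
Op 4 cut(0, 1): punch at orig (8,5); cuts so far [(8, 5)]; region rows[8,12) x cols[4,8) = 4x4
Unfold 1 (reflect across v@4): 2 holes -> [(8, 2), (8, 5)]
Unfold 2 (reflect across h@12): 4 holes -> [(8, 2), (8, 5), (15, 2), (15, 5)]
Unfold 3 (reflect across h@8): 8 holes -> [(0, 2), (0, 5), (7, 2), (7, 5), (8, 2), (8, 5), (15, 2), (15, 5)]

Answer: 8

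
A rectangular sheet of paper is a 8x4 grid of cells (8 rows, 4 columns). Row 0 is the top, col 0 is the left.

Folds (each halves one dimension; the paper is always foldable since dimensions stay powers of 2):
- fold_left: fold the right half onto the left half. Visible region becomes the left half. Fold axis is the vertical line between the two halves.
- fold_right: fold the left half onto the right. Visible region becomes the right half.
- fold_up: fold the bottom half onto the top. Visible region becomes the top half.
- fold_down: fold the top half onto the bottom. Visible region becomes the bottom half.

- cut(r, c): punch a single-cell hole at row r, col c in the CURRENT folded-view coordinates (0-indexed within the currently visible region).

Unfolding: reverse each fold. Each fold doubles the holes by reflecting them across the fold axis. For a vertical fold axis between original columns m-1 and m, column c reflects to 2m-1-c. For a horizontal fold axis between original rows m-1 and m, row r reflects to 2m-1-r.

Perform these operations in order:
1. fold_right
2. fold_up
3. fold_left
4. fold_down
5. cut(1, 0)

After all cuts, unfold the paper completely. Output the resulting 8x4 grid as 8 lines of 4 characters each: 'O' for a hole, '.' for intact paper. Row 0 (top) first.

Op 1 fold_right: fold axis v@2; visible region now rows[0,8) x cols[2,4) = 8x2
Op 2 fold_up: fold axis h@4; visible region now rows[0,4) x cols[2,4) = 4x2
Op 3 fold_left: fold axis v@3; visible region now rows[0,4) x cols[2,3) = 4x1
Op 4 fold_down: fold axis h@2; visible region now rows[2,4) x cols[2,3) = 2x1
Op 5 cut(1, 0): punch at orig (3,2); cuts so far [(3, 2)]; region rows[2,4) x cols[2,3) = 2x1
Unfold 1 (reflect across h@2): 2 holes -> [(0, 2), (3, 2)]
Unfold 2 (reflect across v@3): 4 holes -> [(0, 2), (0, 3), (3, 2), (3, 3)]
Unfold 3 (reflect across h@4): 8 holes -> [(0, 2), (0, 3), (3, 2), (3, 3), (4, 2), (4, 3), (7, 2), (7, 3)]
Unfold 4 (reflect across v@2): 16 holes -> [(0, 0), (0, 1), (0, 2), (0, 3), (3, 0), (3, 1), (3, 2), (3, 3), (4, 0), (4, 1), (4, 2), (4, 3), (7, 0), (7, 1), (7, 2), (7, 3)]

Answer: OOOO
....
....
OOOO
OOOO
....
....
OOOO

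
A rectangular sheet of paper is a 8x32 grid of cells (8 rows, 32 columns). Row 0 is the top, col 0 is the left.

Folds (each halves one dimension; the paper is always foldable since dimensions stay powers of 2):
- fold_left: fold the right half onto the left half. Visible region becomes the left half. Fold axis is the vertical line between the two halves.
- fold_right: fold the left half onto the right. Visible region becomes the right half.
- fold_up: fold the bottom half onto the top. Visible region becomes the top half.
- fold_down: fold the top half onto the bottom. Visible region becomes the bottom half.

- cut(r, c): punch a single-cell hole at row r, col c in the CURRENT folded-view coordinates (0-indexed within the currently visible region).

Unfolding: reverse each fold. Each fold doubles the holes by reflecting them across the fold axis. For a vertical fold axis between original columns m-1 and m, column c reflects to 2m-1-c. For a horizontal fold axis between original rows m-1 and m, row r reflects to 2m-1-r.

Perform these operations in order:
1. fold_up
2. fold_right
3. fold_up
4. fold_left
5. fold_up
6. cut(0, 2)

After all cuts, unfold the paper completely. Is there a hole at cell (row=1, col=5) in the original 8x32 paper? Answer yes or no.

Op 1 fold_up: fold axis h@4; visible region now rows[0,4) x cols[0,32) = 4x32
Op 2 fold_right: fold axis v@16; visible region now rows[0,4) x cols[16,32) = 4x16
Op 3 fold_up: fold axis h@2; visible region now rows[0,2) x cols[16,32) = 2x16
Op 4 fold_left: fold axis v@24; visible region now rows[0,2) x cols[16,24) = 2x8
Op 5 fold_up: fold axis h@1; visible region now rows[0,1) x cols[16,24) = 1x8
Op 6 cut(0, 2): punch at orig (0,18); cuts so far [(0, 18)]; region rows[0,1) x cols[16,24) = 1x8
Unfold 1 (reflect across h@1): 2 holes -> [(0, 18), (1, 18)]
Unfold 2 (reflect across v@24): 4 holes -> [(0, 18), (0, 29), (1, 18), (1, 29)]
Unfold 3 (reflect across h@2): 8 holes -> [(0, 18), (0, 29), (1, 18), (1, 29), (2, 18), (2, 29), (3, 18), (3, 29)]
Unfold 4 (reflect across v@16): 16 holes -> [(0, 2), (0, 13), (0, 18), (0, 29), (1, 2), (1, 13), (1, 18), (1, 29), (2, 2), (2, 13), (2, 18), (2, 29), (3, 2), (3, 13), (3, 18), (3, 29)]
Unfold 5 (reflect across h@4): 32 holes -> [(0, 2), (0, 13), (0, 18), (0, 29), (1, 2), (1, 13), (1, 18), (1, 29), (2, 2), (2, 13), (2, 18), (2, 29), (3, 2), (3, 13), (3, 18), (3, 29), (4, 2), (4, 13), (4, 18), (4, 29), (5, 2), (5, 13), (5, 18), (5, 29), (6, 2), (6, 13), (6, 18), (6, 29), (7, 2), (7, 13), (7, 18), (7, 29)]
Holes: [(0, 2), (0, 13), (0, 18), (0, 29), (1, 2), (1, 13), (1, 18), (1, 29), (2, 2), (2, 13), (2, 18), (2, 29), (3, 2), (3, 13), (3, 18), (3, 29), (4, 2), (4, 13), (4, 18), (4, 29), (5, 2), (5, 13), (5, 18), (5, 29), (6, 2), (6, 13), (6, 18), (6, 29), (7, 2), (7, 13), (7, 18), (7, 29)]

Answer: no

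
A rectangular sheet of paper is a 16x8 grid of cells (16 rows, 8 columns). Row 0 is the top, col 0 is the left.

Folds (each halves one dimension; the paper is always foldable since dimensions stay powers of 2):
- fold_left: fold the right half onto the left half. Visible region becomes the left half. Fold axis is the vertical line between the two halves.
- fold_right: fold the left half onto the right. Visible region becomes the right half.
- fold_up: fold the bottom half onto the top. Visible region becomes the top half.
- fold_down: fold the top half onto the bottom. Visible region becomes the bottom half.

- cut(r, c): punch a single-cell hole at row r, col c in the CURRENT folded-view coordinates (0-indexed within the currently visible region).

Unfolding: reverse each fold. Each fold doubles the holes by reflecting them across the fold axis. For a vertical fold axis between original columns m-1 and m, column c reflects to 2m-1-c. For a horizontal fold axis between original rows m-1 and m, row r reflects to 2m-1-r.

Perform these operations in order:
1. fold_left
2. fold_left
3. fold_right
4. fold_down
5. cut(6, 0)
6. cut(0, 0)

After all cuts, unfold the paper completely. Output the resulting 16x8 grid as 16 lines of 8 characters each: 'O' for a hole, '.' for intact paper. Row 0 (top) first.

Op 1 fold_left: fold axis v@4; visible region now rows[0,16) x cols[0,4) = 16x4
Op 2 fold_left: fold axis v@2; visible region now rows[0,16) x cols[0,2) = 16x2
Op 3 fold_right: fold axis v@1; visible region now rows[0,16) x cols[1,2) = 16x1
Op 4 fold_down: fold axis h@8; visible region now rows[8,16) x cols[1,2) = 8x1
Op 5 cut(6, 0): punch at orig (14,1); cuts so far [(14, 1)]; region rows[8,16) x cols[1,2) = 8x1
Op 6 cut(0, 0): punch at orig (8,1); cuts so far [(8, 1), (14, 1)]; region rows[8,16) x cols[1,2) = 8x1
Unfold 1 (reflect across h@8): 4 holes -> [(1, 1), (7, 1), (8, 1), (14, 1)]
Unfold 2 (reflect across v@1): 8 holes -> [(1, 0), (1, 1), (7, 0), (7, 1), (8, 0), (8, 1), (14, 0), (14, 1)]
Unfold 3 (reflect across v@2): 16 holes -> [(1, 0), (1, 1), (1, 2), (1, 3), (7, 0), (7, 1), (7, 2), (7, 3), (8, 0), (8, 1), (8, 2), (8, 3), (14, 0), (14, 1), (14, 2), (14, 3)]
Unfold 4 (reflect across v@4): 32 holes -> [(1, 0), (1, 1), (1, 2), (1, 3), (1, 4), (1, 5), (1, 6), (1, 7), (7, 0), (7, 1), (7, 2), (7, 3), (7, 4), (7, 5), (7, 6), (7, 7), (8, 0), (8, 1), (8, 2), (8, 3), (8, 4), (8, 5), (8, 6), (8, 7), (14, 0), (14, 1), (14, 2), (14, 3), (14, 4), (14, 5), (14, 6), (14, 7)]

Answer: ........
OOOOOOOO
........
........
........
........
........
OOOOOOOO
OOOOOOOO
........
........
........
........
........
OOOOOOOO
........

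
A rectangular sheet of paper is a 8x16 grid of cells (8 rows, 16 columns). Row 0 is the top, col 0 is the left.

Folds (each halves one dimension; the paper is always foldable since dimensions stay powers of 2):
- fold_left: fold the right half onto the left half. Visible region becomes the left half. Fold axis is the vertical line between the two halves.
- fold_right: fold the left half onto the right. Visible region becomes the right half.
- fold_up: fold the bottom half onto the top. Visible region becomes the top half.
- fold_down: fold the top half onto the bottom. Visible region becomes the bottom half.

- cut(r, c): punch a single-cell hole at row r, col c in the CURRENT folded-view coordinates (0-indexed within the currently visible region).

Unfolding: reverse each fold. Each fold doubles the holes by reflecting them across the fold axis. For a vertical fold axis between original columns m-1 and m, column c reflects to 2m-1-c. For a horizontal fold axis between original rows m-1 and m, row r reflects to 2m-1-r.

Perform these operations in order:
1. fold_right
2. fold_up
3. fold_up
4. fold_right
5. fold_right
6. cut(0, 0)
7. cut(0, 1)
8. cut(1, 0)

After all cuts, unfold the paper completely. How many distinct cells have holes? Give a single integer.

Op 1 fold_right: fold axis v@8; visible region now rows[0,8) x cols[8,16) = 8x8
Op 2 fold_up: fold axis h@4; visible region now rows[0,4) x cols[8,16) = 4x8
Op 3 fold_up: fold axis h@2; visible region now rows[0,2) x cols[8,16) = 2x8
Op 4 fold_right: fold axis v@12; visible region now rows[0,2) x cols[12,16) = 2x4
Op 5 fold_right: fold axis v@14; visible region now rows[0,2) x cols[14,16) = 2x2
Op 6 cut(0, 0): punch at orig (0,14); cuts so far [(0, 14)]; region rows[0,2) x cols[14,16) = 2x2
Op 7 cut(0, 1): punch at orig (0,15); cuts so far [(0, 14), (0, 15)]; region rows[0,2) x cols[14,16) = 2x2
Op 8 cut(1, 0): punch at orig (1,14); cuts so far [(0, 14), (0, 15), (1, 14)]; region rows[0,2) x cols[14,16) = 2x2
Unfold 1 (reflect across v@14): 6 holes -> [(0, 12), (0, 13), (0, 14), (0, 15), (1, 13), (1, 14)]
Unfold 2 (reflect across v@12): 12 holes -> [(0, 8), (0, 9), (0, 10), (0, 11), (0, 12), (0, 13), (0, 14), (0, 15), (1, 9), (1, 10), (1, 13), (1, 14)]
Unfold 3 (reflect across h@2): 24 holes -> [(0, 8), (0, 9), (0, 10), (0, 11), (0, 12), (0, 13), (0, 14), (0, 15), (1, 9), (1, 10), (1, 13), (1, 14), (2, 9), (2, 10), (2, 13), (2, 14), (3, 8), (3, 9), (3, 10), (3, 11), (3, 12), (3, 13), (3, 14), (3, 15)]
Unfold 4 (reflect across h@4): 48 holes -> [(0, 8), (0, 9), (0, 10), (0, 11), (0, 12), (0, 13), (0, 14), (0, 15), (1, 9), (1, 10), (1, 13), (1, 14), (2, 9), (2, 10), (2, 13), (2, 14), (3, 8), (3, 9), (3, 10), (3, 11), (3, 12), (3, 13), (3, 14), (3, 15), (4, 8), (4, 9), (4, 10), (4, 11), (4, 12), (4, 13), (4, 14), (4, 15), (5, 9), (5, 10), (5, 13), (5, 14), (6, 9), (6, 10), (6, 13), (6, 14), (7, 8), (7, 9), (7, 10), (7, 11), (7, 12), (7, 13), (7, 14), (7, 15)]
Unfold 5 (reflect across v@8): 96 holes -> [(0, 0), (0, 1), (0, 2), (0, 3), (0, 4), (0, 5), (0, 6), (0, 7), (0, 8), (0, 9), (0, 10), (0, 11), (0, 12), (0, 13), (0, 14), (0, 15), (1, 1), (1, 2), (1, 5), (1, 6), (1, 9), (1, 10), (1, 13), (1, 14), (2, 1), (2, 2), (2, 5), (2, 6), (2, 9), (2, 10), (2, 13), (2, 14), (3, 0), (3, 1), (3, 2), (3, 3), (3, 4), (3, 5), (3, 6), (3, 7), (3, 8), (3, 9), (3, 10), (3, 11), (3, 12), (3, 13), (3, 14), (3, 15), (4, 0), (4, 1), (4, 2), (4, 3), (4, 4), (4, 5), (4, 6), (4, 7), (4, 8), (4, 9), (4, 10), (4, 11), (4, 12), (4, 13), (4, 14), (4, 15), (5, 1), (5, 2), (5, 5), (5, 6), (5, 9), (5, 10), (5, 13), (5, 14), (6, 1), (6, 2), (6, 5), (6, 6), (6, 9), (6, 10), (6, 13), (6, 14), (7, 0), (7, 1), (7, 2), (7, 3), (7, 4), (7, 5), (7, 6), (7, 7), (7, 8), (7, 9), (7, 10), (7, 11), (7, 12), (7, 13), (7, 14), (7, 15)]

Answer: 96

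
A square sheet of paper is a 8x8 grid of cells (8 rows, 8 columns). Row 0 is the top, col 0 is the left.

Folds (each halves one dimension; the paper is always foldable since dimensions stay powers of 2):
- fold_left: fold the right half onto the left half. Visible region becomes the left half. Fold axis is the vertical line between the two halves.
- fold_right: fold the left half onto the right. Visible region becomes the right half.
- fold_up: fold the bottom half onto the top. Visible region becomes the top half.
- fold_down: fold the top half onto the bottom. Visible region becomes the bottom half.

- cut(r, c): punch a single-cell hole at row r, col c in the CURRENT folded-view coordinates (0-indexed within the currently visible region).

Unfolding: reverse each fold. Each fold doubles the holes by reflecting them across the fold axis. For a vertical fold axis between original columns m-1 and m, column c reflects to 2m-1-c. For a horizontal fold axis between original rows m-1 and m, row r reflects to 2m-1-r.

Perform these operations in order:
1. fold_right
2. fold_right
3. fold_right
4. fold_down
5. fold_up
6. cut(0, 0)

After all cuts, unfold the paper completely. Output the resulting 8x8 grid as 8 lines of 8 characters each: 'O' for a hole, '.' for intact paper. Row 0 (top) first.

Op 1 fold_right: fold axis v@4; visible region now rows[0,8) x cols[4,8) = 8x4
Op 2 fold_right: fold axis v@6; visible region now rows[0,8) x cols[6,8) = 8x2
Op 3 fold_right: fold axis v@7; visible region now rows[0,8) x cols[7,8) = 8x1
Op 4 fold_down: fold axis h@4; visible region now rows[4,8) x cols[7,8) = 4x1
Op 5 fold_up: fold axis h@6; visible region now rows[4,6) x cols[7,8) = 2x1
Op 6 cut(0, 0): punch at orig (4,7); cuts so far [(4, 7)]; region rows[4,6) x cols[7,8) = 2x1
Unfold 1 (reflect across h@6): 2 holes -> [(4, 7), (7, 7)]
Unfold 2 (reflect across h@4): 4 holes -> [(0, 7), (3, 7), (4, 7), (7, 7)]
Unfold 3 (reflect across v@7): 8 holes -> [(0, 6), (0, 7), (3, 6), (3, 7), (4, 6), (4, 7), (7, 6), (7, 7)]
Unfold 4 (reflect across v@6): 16 holes -> [(0, 4), (0, 5), (0, 6), (0, 7), (3, 4), (3, 5), (3, 6), (3, 7), (4, 4), (4, 5), (4, 6), (4, 7), (7, 4), (7, 5), (7, 6), (7, 7)]
Unfold 5 (reflect across v@4): 32 holes -> [(0, 0), (0, 1), (0, 2), (0, 3), (0, 4), (0, 5), (0, 6), (0, 7), (3, 0), (3, 1), (3, 2), (3, 3), (3, 4), (3, 5), (3, 6), (3, 7), (4, 0), (4, 1), (4, 2), (4, 3), (4, 4), (4, 5), (4, 6), (4, 7), (7, 0), (7, 1), (7, 2), (7, 3), (7, 4), (7, 5), (7, 6), (7, 7)]

Answer: OOOOOOOO
........
........
OOOOOOOO
OOOOOOOO
........
........
OOOOOOOO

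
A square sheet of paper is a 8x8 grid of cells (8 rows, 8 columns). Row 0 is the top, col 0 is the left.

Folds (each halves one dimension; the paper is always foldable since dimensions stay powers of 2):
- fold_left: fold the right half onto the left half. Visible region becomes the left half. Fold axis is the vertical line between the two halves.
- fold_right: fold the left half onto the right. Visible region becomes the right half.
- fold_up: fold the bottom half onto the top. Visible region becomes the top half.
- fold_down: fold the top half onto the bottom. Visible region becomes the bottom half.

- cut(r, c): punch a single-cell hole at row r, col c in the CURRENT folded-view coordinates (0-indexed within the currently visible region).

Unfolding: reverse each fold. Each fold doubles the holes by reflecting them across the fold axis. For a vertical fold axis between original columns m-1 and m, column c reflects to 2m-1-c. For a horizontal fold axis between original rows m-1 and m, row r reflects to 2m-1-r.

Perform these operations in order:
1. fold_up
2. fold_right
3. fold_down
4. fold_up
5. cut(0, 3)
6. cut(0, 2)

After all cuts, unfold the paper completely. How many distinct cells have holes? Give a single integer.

Op 1 fold_up: fold axis h@4; visible region now rows[0,4) x cols[0,8) = 4x8
Op 2 fold_right: fold axis v@4; visible region now rows[0,4) x cols[4,8) = 4x4
Op 3 fold_down: fold axis h@2; visible region now rows[2,4) x cols[4,8) = 2x4
Op 4 fold_up: fold axis h@3; visible region now rows[2,3) x cols[4,8) = 1x4
Op 5 cut(0, 3): punch at orig (2,7); cuts so far [(2, 7)]; region rows[2,3) x cols[4,8) = 1x4
Op 6 cut(0, 2): punch at orig (2,6); cuts so far [(2, 6), (2, 7)]; region rows[2,3) x cols[4,8) = 1x4
Unfold 1 (reflect across h@3): 4 holes -> [(2, 6), (2, 7), (3, 6), (3, 7)]
Unfold 2 (reflect across h@2): 8 holes -> [(0, 6), (0, 7), (1, 6), (1, 7), (2, 6), (2, 7), (3, 6), (3, 7)]
Unfold 3 (reflect across v@4): 16 holes -> [(0, 0), (0, 1), (0, 6), (0, 7), (1, 0), (1, 1), (1, 6), (1, 7), (2, 0), (2, 1), (2, 6), (2, 7), (3, 0), (3, 1), (3, 6), (3, 7)]
Unfold 4 (reflect across h@4): 32 holes -> [(0, 0), (0, 1), (0, 6), (0, 7), (1, 0), (1, 1), (1, 6), (1, 7), (2, 0), (2, 1), (2, 6), (2, 7), (3, 0), (3, 1), (3, 6), (3, 7), (4, 0), (4, 1), (4, 6), (4, 7), (5, 0), (5, 1), (5, 6), (5, 7), (6, 0), (6, 1), (6, 6), (6, 7), (7, 0), (7, 1), (7, 6), (7, 7)]

Answer: 32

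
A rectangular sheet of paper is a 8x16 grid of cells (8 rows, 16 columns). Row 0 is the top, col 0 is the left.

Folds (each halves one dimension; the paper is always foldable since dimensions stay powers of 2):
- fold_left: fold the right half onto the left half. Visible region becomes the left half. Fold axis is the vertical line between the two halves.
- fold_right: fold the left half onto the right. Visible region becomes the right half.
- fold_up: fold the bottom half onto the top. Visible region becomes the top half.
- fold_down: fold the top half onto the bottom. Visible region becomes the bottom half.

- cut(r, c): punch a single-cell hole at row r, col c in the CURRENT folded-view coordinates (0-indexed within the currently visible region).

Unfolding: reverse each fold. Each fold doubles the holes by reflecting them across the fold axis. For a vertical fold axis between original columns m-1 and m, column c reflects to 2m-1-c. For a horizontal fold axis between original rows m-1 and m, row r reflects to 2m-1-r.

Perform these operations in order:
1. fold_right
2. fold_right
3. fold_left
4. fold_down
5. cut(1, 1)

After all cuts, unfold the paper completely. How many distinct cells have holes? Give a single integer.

Answer: 16

Derivation:
Op 1 fold_right: fold axis v@8; visible region now rows[0,8) x cols[8,16) = 8x8
Op 2 fold_right: fold axis v@12; visible region now rows[0,8) x cols[12,16) = 8x4
Op 3 fold_left: fold axis v@14; visible region now rows[0,8) x cols[12,14) = 8x2
Op 4 fold_down: fold axis h@4; visible region now rows[4,8) x cols[12,14) = 4x2
Op 5 cut(1, 1): punch at orig (5,13); cuts so far [(5, 13)]; region rows[4,8) x cols[12,14) = 4x2
Unfold 1 (reflect across h@4): 2 holes -> [(2, 13), (5, 13)]
Unfold 2 (reflect across v@14): 4 holes -> [(2, 13), (2, 14), (5, 13), (5, 14)]
Unfold 3 (reflect across v@12): 8 holes -> [(2, 9), (2, 10), (2, 13), (2, 14), (5, 9), (5, 10), (5, 13), (5, 14)]
Unfold 4 (reflect across v@8): 16 holes -> [(2, 1), (2, 2), (2, 5), (2, 6), (2, 9), (2, 10), (2, 13), (2, 14), (5, 1), (5, 2), (5, 5), (5, 6), (5, 9), (5, 10), (5, 13), (5, 14)]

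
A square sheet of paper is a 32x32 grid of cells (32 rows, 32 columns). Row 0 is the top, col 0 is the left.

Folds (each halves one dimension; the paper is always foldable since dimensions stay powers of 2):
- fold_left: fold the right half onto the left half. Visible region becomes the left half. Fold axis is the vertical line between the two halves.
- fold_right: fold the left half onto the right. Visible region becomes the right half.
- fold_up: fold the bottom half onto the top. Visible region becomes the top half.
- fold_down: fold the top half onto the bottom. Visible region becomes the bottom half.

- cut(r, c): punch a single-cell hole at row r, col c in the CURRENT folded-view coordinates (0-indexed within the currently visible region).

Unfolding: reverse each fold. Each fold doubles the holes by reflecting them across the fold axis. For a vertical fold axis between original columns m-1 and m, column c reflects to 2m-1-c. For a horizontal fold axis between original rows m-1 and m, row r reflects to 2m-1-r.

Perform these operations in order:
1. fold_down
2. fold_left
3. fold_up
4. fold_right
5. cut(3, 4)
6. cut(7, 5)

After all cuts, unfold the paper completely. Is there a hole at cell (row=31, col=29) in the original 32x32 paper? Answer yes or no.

Op 1 fold_down: fold axis h@16; visible region now rows[16,32) x cols[0,32) = 16x32
Op 2 fold_left: fold axis v@16; visible region now rows[16,32) x cols[0,16) = 16x16
Op 3 fold_up: fold axis h@24; visible region now rows[16,24) x cols[0,16) = 8x16
Op 4 fold_right: fold axis v@8; visible region now rows[16,24) x cols[8,16) = 8x8
Op 5 cut(3, 4): punch at orig (19,12); cuts so far [(19, 12)]; region rows[16,24) x cols[8,16) = 8x8
Op 6 cut(7, 5): punch at orig (23,13); cuts so far [(19, 12), (23, 13)]; region rows[16,24) x cols[8,16) = 8x8
Unfold 1 (reflect across v@8): 4 holes -> [(19, 3), (19, 12), (23, 2), (23, 13)]
Unfold 2 (reflect across h@24): 8 holes -> [(19, 3), (19, 12), (23, 2), (23, 13), (24, 2), (24, 13), (28, 3), (28, 12)]
Unfold 3 (reflect across v@16): 16 holes -> [(19, 3), (19, 12), (19, 19), (19, 28), (23, 2), (23, 13), (23, 18), (23, 29), (24, 2), (24, 13), (24, 18), (24, 29), (28, 3), (28, 12), (28, 19), (28, 28)]
Unfold 4 (reflect across h@16): 32 holes -> [(3, 3), (3, 12), (3, 19), (3, 28), (7, 2), (7, 13), (7, 18), (7, 29), (8, 2), (8, 13), (8, 18), (8, 29), (12, 3), (12, 12), (12, 19), (12, 28), (19, 3), (19, 12), (19, 19), (19, 28), (23, 2), (23, 13), (23, 18), (23, 29), (24, 2), (24, 13), (24, 18), (24, 29), (28, 3), (28, 12), (28, 19), (28, 28)]
Holes: [(3, 3), (3, 12), (3, 19), (3, 28), (7, 2), (7, 13), (7, 18), (7, 29), (8, 2), (8, 13), (8, 18), (8, 29), (12, 3), (12, 12), (12, 19), (12, 28), (19, 3), (19, 12), (19, 19), (19, 28), (23, 2), (23, 13), (23, 18), (23, 29), (24, 2), (24, 13), (24, 18), (24, 29), (28, 3), (28, 12), (28, 19), (28, 28)]

Answer: no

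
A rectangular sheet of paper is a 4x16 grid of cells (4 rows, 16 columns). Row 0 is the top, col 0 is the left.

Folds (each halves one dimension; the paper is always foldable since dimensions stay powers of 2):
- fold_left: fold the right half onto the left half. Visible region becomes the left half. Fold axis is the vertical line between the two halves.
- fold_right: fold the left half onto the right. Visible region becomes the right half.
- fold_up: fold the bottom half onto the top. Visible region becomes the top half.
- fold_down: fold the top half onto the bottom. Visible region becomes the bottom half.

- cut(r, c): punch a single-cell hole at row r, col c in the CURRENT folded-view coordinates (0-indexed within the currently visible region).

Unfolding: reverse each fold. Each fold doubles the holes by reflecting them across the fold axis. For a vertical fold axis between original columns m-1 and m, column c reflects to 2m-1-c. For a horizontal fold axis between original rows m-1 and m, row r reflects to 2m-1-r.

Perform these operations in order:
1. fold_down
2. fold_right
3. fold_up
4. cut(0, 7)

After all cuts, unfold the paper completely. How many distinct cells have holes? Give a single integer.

Answer: 8

Derivation:
Op 1 fold_down: fold axis h@2; visible region now rows[2,4) x cols[0,16) = 2x16
Op 2 fold_right: fold axis v@8; visible region now rows[2,4) x cols[8,16) = 2x8
Op 3 fold_up: fold axis h@3; visible region now rows[2,3) x cols[8,16) = 1x8
Op 4 cut(0, 7): punch at orig (2,15); cuts so far [(2, 15)]; region rows[2,3) x cols[8,16) = 1x8
Unfold 1 (reflect across h@3): 2 holes -> [(2, 15), (3, 15)]
Unfold 2 (reflect across v@8): 4 holes -> [(2, 0), (2, 15), (3, 0), (3, 15)]
Unfold 3 (reflect across h@2): 8 holes -> [(0, 0), (0, 15), (1, 0), (1, 15), (2, 0), (2, 15), (3, 0), (3, 15)]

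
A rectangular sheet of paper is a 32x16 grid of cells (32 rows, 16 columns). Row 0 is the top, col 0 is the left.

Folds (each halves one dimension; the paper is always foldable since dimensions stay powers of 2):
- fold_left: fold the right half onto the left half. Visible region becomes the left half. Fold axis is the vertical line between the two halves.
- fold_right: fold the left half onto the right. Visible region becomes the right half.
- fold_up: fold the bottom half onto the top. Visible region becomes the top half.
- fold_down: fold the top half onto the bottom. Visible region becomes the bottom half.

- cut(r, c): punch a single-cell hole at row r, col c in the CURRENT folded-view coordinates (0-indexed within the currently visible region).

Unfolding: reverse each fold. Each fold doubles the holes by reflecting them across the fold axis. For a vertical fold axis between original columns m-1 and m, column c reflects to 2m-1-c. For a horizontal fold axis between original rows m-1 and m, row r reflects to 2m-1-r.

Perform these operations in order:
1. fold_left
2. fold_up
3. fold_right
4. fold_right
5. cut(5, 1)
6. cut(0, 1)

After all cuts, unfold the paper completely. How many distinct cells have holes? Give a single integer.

Op 1 fold_left: fold axis v@8; visible region now rows[0,32) x cols[0,8) = 32x8
Op 2 fold_up: fold axis h@16; visible region now rows[0,16) x cols[0,8) = 16x8
Op 3 fold_right: fold axis v@4; visible region now rows[0,16) x cols[4,8) = 16x4
Op 4 fold_right: fold axis v@6; visible region now rows[0,16) x cols[6,8) = 16x2
Op 5 cut(5, 1): punch at orig (5,7); cuts so far [(5, 7)]; region rows[0,16) x cols[6,8) = 16x2
Op 6 cut(0, 1): punch at orig (0,7); cuts so far [(0, 7), (5, 7)]; region rows[0,16) x cols[6,8) = 16x2
Unfold 1 (reflect across v@6): 4 holes -> [(0, 4), (0, 7), (5, 4), (5, 7)]
Unfold 2 (reflect across v@4): 8 holes -> [(0, 0), (0, 3), (0, 4), (0, 7), (5, 0), (5, 3), (5, 4), (5, 7)]
Unfold 3 (reflect across h@16): 16 holes -> [(0, 0), (0, 3), (0, 4), (0, 7), (5, 0), (5, 3), (5, 4), (5, 7), (26, 0), (26, 3), (26, 4), (26, 7), (31, 0), (31, 3), (31, 4), (31, 7)]
Unfold 4 (reflect across v@8): 32 holes -> [(0, 0), (0, 3), (0, 4), (0, 7), (0, 8), (0, 11), (0, 12), (0, 15), (5, 0), (5, 3), (5, 4), (5, 7), (5, 8), (5, 11), (5, 12), (5, 15), (26, 0), (26, 3), (26, 4), (26, 7), (26, 8), (26, 11), (26, 12), (26, 15), (31, 0), (31, 3), (31, 4), (31, 7), (31, 8), (31, 11), (31, 12), (31, 15)]

Answer: 32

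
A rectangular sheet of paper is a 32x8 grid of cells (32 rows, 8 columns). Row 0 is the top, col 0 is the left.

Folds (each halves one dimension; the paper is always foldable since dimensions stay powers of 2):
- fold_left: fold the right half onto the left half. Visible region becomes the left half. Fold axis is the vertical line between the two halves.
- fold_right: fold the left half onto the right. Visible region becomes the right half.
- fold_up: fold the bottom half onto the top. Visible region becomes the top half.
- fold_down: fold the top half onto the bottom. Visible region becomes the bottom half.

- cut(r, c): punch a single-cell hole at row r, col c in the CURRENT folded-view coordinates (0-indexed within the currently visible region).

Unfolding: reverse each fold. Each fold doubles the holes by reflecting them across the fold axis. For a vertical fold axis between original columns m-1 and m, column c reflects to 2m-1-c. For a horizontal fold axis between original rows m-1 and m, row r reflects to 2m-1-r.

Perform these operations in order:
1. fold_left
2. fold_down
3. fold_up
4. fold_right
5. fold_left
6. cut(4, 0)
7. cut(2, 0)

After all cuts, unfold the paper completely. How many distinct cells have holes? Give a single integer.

Op 1 fold_left: fold axis v@4; visible region now rows[0,32) x cols[0,4) = 32x4
Op 2 fold_down: fold axis h@16; visible region now rows[16,32) x cols[0,4) = 16x4
Op 3 fold_up: fold axis h@24; visible region now rows[16,24) x cols[0,4) = 8x4
Op 4 fold_right: fold axis v@2; visible region now rows[16,24) x cols[2,4) = 8x2
Op 5 fold_left: fold axis v@3; visible region now rows[16,24) x cols[2,3) = 8x1
Op 6 cut(4, 0): punch at orig (20,2); cuts so far [(20, 2)]; region rows[16,24) x cols[2,3) = 8x1
Op 7 cut(2, 0): punch at orig (18,2); cuts so far [(18, 2), (20, 2)]; region rows[16,24) x cols[2,3) = 8x1
Unfold 1 (reflect across v@3): 4 holes -> [(18, 2), (18, 3), (20, 2), (20, 3)]
Unfold 2 (reflect across v@2): 8 holes -> [(18, 0), (18, 1), (18, 2), (18, 3), (20, 0), (20, 1), (20, 2), (20, 3)]
Unfold 3 (reflect across h@24): 16 holes -> [(18, 0), (18, 1), (18, 2), (18, 3), (20, 0), (20, 1), (20, 2), (20, 3), (27, 0), (27, 1), (27, 2), (27, 3), (29, 0), (29, 1), (29, 2), (29, 3)]
Unfold 4 (reflect across h@16): 32 holes -> [(2, 0), (2, 1), (2, 2), (2, 3), (4, 0), (4, 1), (4, 2), (4, 3), (11, 0), (11, 1), (11, 2), (11, 3), (13, 0), (13, 1), (13, 2), (13, 3), (18, 0), (18, 1), (18, 2), (18, 3), (20, 0), (20, 1), (20, 2), (20, 3), (27, 0), (27, 1), (27, 2), (27, 3), (29, 0), (29, 1), (29, 2), (29, 3)]
Unfold 5 (reflect across v@4): 64 holes -> [(2, 0), (2, 1), (2, 2), (2, 3), (2, 4), (2, 5), (2, 6), (2, 7), (4, 0), (4, 1), (4, 2), (4, 3), (4, 4), (4, 5), (4, 6), (4, 7), (11, 0), (11, 1), (11, 2), (11, 3), (11, 4), (11, 5), (11, 6), (11, 7), (13, 0), (13, 1), (13, 2), (13, 3), (13, 4), (13, 5), (13, 6), (13, 7), (18, 0), (18, 1), (18, 2), (18, 3), (18, 4), (18, 5), (18, 6), (18, 7), (20, 0), (20, 1), (20, 2), (20, 3), (20, 4), (20, 5), (20, 6), (20, 7), (27, 0), (27, 1), (27, 2), (27, 3), (27, 4), (27, 5), (27, 6), (27, 7), (29, 0), (29, 1), (29, 2), (29, 3), (29, 4), (29, 5), (29, 6), (29, 7)]

Answer: 64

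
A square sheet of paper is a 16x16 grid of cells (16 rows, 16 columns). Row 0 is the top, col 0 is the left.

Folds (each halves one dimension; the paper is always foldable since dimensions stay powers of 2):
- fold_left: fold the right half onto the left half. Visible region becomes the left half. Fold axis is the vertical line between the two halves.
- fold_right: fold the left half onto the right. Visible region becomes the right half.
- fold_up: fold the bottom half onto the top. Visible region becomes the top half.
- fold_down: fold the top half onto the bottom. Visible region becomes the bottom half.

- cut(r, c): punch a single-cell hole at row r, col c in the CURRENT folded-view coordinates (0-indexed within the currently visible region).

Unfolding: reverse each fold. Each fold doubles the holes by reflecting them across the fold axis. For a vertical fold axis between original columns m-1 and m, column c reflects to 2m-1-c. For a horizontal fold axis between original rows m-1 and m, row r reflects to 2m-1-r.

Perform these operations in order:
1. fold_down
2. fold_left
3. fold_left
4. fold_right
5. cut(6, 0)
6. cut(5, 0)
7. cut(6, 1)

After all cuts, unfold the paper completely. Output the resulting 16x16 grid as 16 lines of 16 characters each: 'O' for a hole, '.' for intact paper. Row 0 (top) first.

Answer: ................
OOOOOOOOOOOOOOOO
.OO..OO..OO..OO.
................
................
................
................
................
................
................
................
................
................
.OO..OO..OO..OO.
OOOOOOOOOOOOOOOO
................

Derivation:
Op 1 fold_down: fold axis h@8; visible region now rows[8,16) x cols[0,16) = 8x16
Op 2 fold_left: fold axis v@8; visible region now rows[8,16) x cols[0,8) = 8x8
Op 3 fold_left: fold axis v@4; visible region now rows[8,16) x cols[0,4) = 8x4
Op 4 fold_right: fold axis v@2; visible region now rows[8,16) x cols[2,4) = 8x2
Op 5 cut(6, 0): punch at orig (14,2); cuts so far [(14, 2)]; region rows[8,16) x cols[2,4) = 8x2
Op 6 cut(5, 0): punch at orig (13,2); cuts so far [(13, 2), (14, 2)]; region rows[8,16) x cols[2,4) = 8x2
Op 7 cut(6, 1): punch at orig (14,3); cuts so far [(13, 2), (14, 2), (14, 3)]; region rows[8,16) x cols[2,4) = 8x2
Unfold 1 (reflect across v@2): 6 holes -> [(13, 1), (13, 2), (14, 0), (14, 1), (14, 2), (14, 3)]
Unfold 2 (reflect across v@4): 12 holes -> [(13, 1), (13, 2), (13, 5), (13, 6), (14, 0), (14, 1), (14, 2), (14, 3), (14, 4), (14, 5), (14, 6), (14, 7)]
Unfold 3 (reflect across v@8): 24 holes -> [(13, 1), (13, 2), (13, 5), (13, 6), (13, 9), (13, 10), (13, 13), (13, 14), (14, 0), (14, 1), (14, 2), (14, 3), (14, 4), (14, 5), (14, 6), (14, 7), (14, 8), (14, 9), (14, 10), (14, 11), (14, 12), (14, 13), (14, 14), (14, 15)]
Unfold 4 (reflect across h@8): 48 holes -> [(1, 0), (1, 1), (1, 2), (1, 3), (1, 4), (1, 5), (1, 6), (1, 7), (1, 8), (1, 9), (1, 10), (1, 11), (1, 12), (1, 13), (1, 14), (1, 15), (2, 1), (2, 2), (2, 5), (2, 6), (2, 9), (2, 10), (2, 13), (2, 14), (13, 1), (13, 2), (13, 5), (13, 6), (13, 9), (13, 10), (13, 13), (13, 14), (14, 0), (14, 1), (14, 2), (14, 3), (14, 4), (14, 5), (14, 6), (14, 7), (14, 8), (14, 9), (14, 10), (14, 11), (14, 12), (14, 13), (14, 14), (14, 15)]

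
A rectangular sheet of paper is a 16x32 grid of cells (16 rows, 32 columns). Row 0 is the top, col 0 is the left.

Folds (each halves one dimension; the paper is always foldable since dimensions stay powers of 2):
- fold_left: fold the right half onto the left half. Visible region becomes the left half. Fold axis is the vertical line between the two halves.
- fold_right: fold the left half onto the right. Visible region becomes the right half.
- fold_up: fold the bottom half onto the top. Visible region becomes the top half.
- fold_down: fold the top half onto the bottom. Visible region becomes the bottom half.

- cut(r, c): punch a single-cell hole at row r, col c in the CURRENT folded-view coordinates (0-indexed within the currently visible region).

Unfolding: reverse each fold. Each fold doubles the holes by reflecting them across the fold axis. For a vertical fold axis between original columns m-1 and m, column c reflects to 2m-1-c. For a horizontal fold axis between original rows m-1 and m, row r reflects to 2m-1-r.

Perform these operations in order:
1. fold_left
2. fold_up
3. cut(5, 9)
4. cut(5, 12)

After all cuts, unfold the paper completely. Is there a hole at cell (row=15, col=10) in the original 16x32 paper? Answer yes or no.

Answer: no

Derivation:
Op 1 fold_left: fold axis v@16; visible region now rows[0,16) x cols[0,16) = 16x16
Op 2 fold_up: fold axis h@8; visible region now rows[0,8) x cols[0,16) = 8x16
Op 3 cut(5, 9): punch at orig (5,9); cuts so far [(5, 9)]; region rows[0,8) x cols[0,16) = 8x16
Op 4 cut(5, 12): punch at orig (5,12); cuts so far [(5, 9), (5, 12)]; region rows[0,8) x cols[0,16) = 8x16
Unfold 1 (reflect across h@8): 4 holes -> [(5, 9), (5, 12), (10, 9), (10, 12)]
Unfold 2 (reflect across v@16): 8 holes -> [(5, 9), (5, 12), (5, 19), (5, 22), (10, 9), (10, 12), (10, 19), (10, 22)]
Holes: [(5, 9), (5, 12), (5, 19), (5, 22), (10, 9), (10, 12), (10, 19), (10, 22)]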